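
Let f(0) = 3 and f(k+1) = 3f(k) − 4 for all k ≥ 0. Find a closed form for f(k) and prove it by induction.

Claim: f(k) = 3^k + 2.

Base case: f(0) = 3, and 3^0 + 2 = 1 + 2 = 3.
Assume f(m) = 3^m + 2 for some m ≥ 0.
Then f(m+1) = 3f(m) − 4 = 3·(3^m + 2) − 4 = 3^{m+1} + 6 − 4 = 3^{m+1} + 2.
Hence f(k) = 3^k + 2 for every k ≥ 0, by induction.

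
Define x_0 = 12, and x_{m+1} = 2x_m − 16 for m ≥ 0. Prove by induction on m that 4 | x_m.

Base case: x_0 = 12 = 4·3, so 4 | x_0.
Assume 4 | x_j, so x_j = 4t for some integer t.
Then x_{j+1} = 2x_j − 16 = 2·(4t) − 16 = 4(2t − 4), so 4 | x_{j+1}.
So the property holds for j+1, and by induction 4 | x_m for all m ≥ 0.

4 | x_m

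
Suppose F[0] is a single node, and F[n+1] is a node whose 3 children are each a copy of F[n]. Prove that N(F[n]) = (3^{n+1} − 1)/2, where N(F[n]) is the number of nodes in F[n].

Base case: N(F[0]) = 1, and (3^{0+1} − 1)/2 = 1.
Assume N(F[k]) = (3^{k+1} − 1)/2.
Then N(F[k+1]) = 1 + 3N(F[k]) = 1 + 3·(3^{k+1} − 1)/2 = 1 + (3^{k+2} − 3)/2 = (2 + 3^{k+2} − 3)/2 = (3^{k+2} − 1)/2.
So the formula holds for k+1, and by induction N(F[n]) = (3^{n+1} − 1)/2 for all n ≥ 0.

N(F[n]) = (3^{n+1} − 1)/2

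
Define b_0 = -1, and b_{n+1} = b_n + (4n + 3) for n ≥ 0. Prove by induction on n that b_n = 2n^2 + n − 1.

Base case: b_0 = -1, and 2·0^2 + 0 − 1 = -1.
Assume b_r = 2r^2 + r − 1.
Then b_{r+1} = b_r + (4r + 3) = (2r^2 + r − 1) + (4r + 3) = 2r^2 + 5r + 2,
and 2·(r+1)^2 + (r+1) − 1 = 2r^2 + 5r + 2.
By induction, b_n = 2n^2 + n − 1 for all n ≥ 0.

b_n = 2n^2 + n − 1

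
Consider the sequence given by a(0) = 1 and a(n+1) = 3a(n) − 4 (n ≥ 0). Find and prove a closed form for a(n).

Claim: a(n) = -3^n + 2.

Base case: a(0) = 1, and -3^0 + 2 = -1 + 2 = 1.
Assume a(m) = -3^m + 2 for some m ≥ 0.
Then a(m+1) = 3a(m) − 4 = 3·(-3^m + 2) − 4 = -3^{m+1} + 6 − 4 = -3^{m+1} + 2.
This completes the inductive step, so a(n) = -3^n + 2 for all n ≥ 0.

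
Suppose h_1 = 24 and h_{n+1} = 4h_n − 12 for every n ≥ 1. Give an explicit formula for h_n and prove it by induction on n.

Claim: h_n = 5·4^n + 4.

Base case: h_1 = 24, and 5·4^1 + 4 = 20 + 4 = 24.
Assume h_m = 5·4^m + 4 for some m ≥ 1.
Then h_{m+1} = 4h_m − 12 = 4·(5·4^m + 4) − 12 = 20·4^m + 16 − 12 = 5·4^{m+1} + 4.
Hence h_n = 5·4^n + 4 for every n ≥ 1, by induction.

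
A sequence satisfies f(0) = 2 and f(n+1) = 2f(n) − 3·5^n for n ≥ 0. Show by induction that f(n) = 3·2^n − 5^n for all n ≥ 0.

Base case: f(0) = 2, and 3·2^0 − 5^0 = 3 − 1 = 2.
Assume f(j) = 3·2^j − 5^j for some j ≥ 0.
Then f(j+1) = 2f(j) − 3·5^j = 2·(3·2^j − 5^j) − 3·5^j = 3·2^{j+1} − 2·5^j − 3·5^j = 3·2^{j+1} − 5·5^j = 3·2^{j+1} − 5^{j+1}.
This completes the inductive step, so f(n) = 3·2^n − 5^n for all n ≥ 0.

f(n) = 3·2^n − 5^n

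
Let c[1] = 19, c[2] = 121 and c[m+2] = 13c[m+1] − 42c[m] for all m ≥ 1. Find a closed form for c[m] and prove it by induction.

Claim: c[m] = 7^m + 2·6^m.

Base cases: c[1] = 19 and 7^1 + 2·6^1 = 19; c[2] = 121 and 7^2 + 2·6^2 = 121.
Assume c[j] = 7^j + 2·6^j for all 1 ≤ j ≤ k, where k ≥ 2.
Then c[k+1] = 13c[k] − 42c[k−1] = 13·(7^k + 2·6^k) − 42·(7^{k−1} + 2·6^{k−1}) = (13·7 − 42)7^{k−1} + 2·(13·6 − 42)6^{k−1} = 49·7^{k−1} + 72·6^{k−1} = 7^{k+1} + 2·6^{k+1}.
Hence c[m] = 7^m + 2·6^m for every m ≥ 1, by strong induction.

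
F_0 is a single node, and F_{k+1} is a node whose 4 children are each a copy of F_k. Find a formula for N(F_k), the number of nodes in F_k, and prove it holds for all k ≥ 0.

Claim: N(F_k) = (4^{k+1} − 1)/3.

Base case: N(F_0) = 1, and (4^{0+1} − 1)/3 = 1.
Assume N(F_r) = (4^{r+1} − 1)/3.
Then N(F_{r+1}) = 1 + 4N(F_r) = 1 + 4·(4^{r+1} − 1)/3 = 1 + (4^{r+2} − 4)/3 = (3 + 4^{r+2} − 4)/3 = (4^{r+2} − 1)/3.
Hence N(F_k) = (4^{k+1} − 1)/3 for every k ≥ 0, by induction.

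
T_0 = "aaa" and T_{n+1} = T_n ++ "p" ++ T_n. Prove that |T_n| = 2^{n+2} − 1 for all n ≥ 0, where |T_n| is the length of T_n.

Base case: |T_0| = 3, and 2^{0+2} − 1 = 3.
Assume |T_j| = 2^{j+2} − 1.
Then |T_{j+1}| = |T_j| + 1 + |T_j| = 2|T_j| + 1 = 2(2^{j+2} − 1) + 1 = 2^{j+3} − 2 + 1 = 2^{j+3} − 1.
This completes the inductive step, so |T_n| = 2^{n+2} − 1 for all n ≥ 0.

|T_n| = 2^{n+2} − 1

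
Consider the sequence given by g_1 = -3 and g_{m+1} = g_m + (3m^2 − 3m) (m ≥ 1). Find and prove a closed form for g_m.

Claim: g_m = m^3 − 3m^2 + 2m − 3.

Base case: g_1 = -3, and 1^3 − 3·1^2 + 2·1 − 3 = -3.
Assume g_k = k^3 − 3k^2 + 2k − 3.
Then g_{k+1} = g_k + (3k^2 − 3k) = (k^3 − 3k^2 + 2k − 3) + (3k^2 − 3k) = k^3 − k − 3,
and (k+1)^3 − 3·(k+1)^2 + 2·(k+1) − 3 = k^3 − k − 3.
This completes the inductive step, so g_m = m^3 − 3m^2 + 2m − 3 for all m ≥ 1.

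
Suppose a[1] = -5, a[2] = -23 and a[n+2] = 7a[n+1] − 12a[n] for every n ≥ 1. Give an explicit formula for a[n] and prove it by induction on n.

Claim: a[n] = 3^n − 2·4^n.

Base cases: a[1] = -5 and 3^1 − 2·4^1 = -5; a[2] = -23 and 3^2 − 2·4^2 = -23.
Assume a[j] = 3^j − 2·4^j for all 1 ≤ j ≤ r, where r ≥ 2.
Then a[r+1] = 7a[r] − 12a[r−1] = 7·(3^r − 2·4^r) − 12·(3^{r−1} − 2·4^{r−1}) = (7·3 − 12)3^{r−1} − 2·(7·4 − 12)4^{r−1} = 9·3^{r−1} − 32·4^{r−1} = 3^{r+1} − 2·4^{r+1}.
Hence a[n] = 3^n − 2·4^n for every n ≥ 1, by strong induction.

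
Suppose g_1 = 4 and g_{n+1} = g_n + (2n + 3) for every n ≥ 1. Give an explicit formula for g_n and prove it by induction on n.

Claim: g_n = n^2 + 2n + 1.

Base case: g_1 = 4, and 1^2 + 2·1 + 1 = 4.
Assume g_j = j^2 + 2j + 1.
Then g_{j+1} = g_j + (2j + 3) = (j^2 + 2j + 1) + (2j + 3) = j^2 + 4j + 4,
and (j+1)^2 + 2·(j+1) + 1 = j^2 + 4j + 4.
This completes the inductive step, so g_n = n^2 + 2n + 1 for all n ≥ 1.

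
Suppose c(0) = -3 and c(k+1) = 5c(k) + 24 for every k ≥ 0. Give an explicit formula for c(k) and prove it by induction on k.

Claim: c(k) = 3·5^k − 6.

Base case: c(0) = -3, and 3·5^0 − 6 = 3 − 6 = -3.
Assume c(m) = 3·5^m − 6 for some m ≥ 0.
Then c(m+1) = 5c(m) + 24 = 5·(3·5^m − 6) + 24 = 15·5^m − 30 + 24 = 3·5^{m+1} − 6.
By induction, c(k) = 3·5^k − 6 for all k ≥ 0.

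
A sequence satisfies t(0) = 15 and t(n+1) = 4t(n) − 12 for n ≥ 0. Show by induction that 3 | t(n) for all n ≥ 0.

Base case: t(0) = 15 = 3·5, so 3 | t(0).
Assume 3 | t(r), so t(r) = 3s for some integer s.
Then t(r+1) = 4t(r) − 12 = 4·(3s) − 12 = 3(4s − 4), so 3 | t(r+1).
Hence 3 | t(n) for every n ≥ 0, by induction.

3 | t(n)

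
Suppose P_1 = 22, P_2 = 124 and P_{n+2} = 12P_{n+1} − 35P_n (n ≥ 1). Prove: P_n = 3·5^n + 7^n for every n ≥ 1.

Base cases: P_1 = 22 and 3·5^1 + 7^1 = 22; P_2 = 124 and 3·5^2 + 7^2 = 124.
Assume P_j = 3·5^j + 7^j for all 1 ≤ j ≤ m, where m ≥ 2.
Then P_{m+1} = 12P_m − 35P_{m−1} = 12·(3·5^m + 7^m) − 35·(3·5^{m−1} + 7^{m−1}) = 3·(12·5 − 35)5^{m−1} + (12·7 − 35)7^{m−1} = 75·5^{m−1} + 49·7^{m−1} = 3·5^{m+1} + 7^{m+1}.
By strong induction, P_n = 3·5^n + 7^n for all n ≥ 1.

P_n = 3·5^n + 7^n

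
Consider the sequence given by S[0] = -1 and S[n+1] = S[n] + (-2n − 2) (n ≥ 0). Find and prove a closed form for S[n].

Claim: S[n] = -n^2 − n − 1.

Base case: S[0] = -1, and -0^2 − 0 − 1 = -1.
Assume S[r] = -r^2 − r − 1.
Then S[r+1] = S[r] + (-2r − 2) = (-r^2 − r − 1) + (-2r − 2) = -r^2 − 3r − 3,
and -(r+1)^2 − (r+1) − 1 = -r^2 − 3r − 3.
Hence S[n] = -n^2 − n − 1 for every n ≥ 0, by induction.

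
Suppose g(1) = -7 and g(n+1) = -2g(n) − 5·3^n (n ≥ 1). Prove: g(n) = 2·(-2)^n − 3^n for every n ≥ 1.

Base case: g(1) = -7, and 2·(-2)^1 − 3^1 = -4 − 3 = -7.
Assume g(k) = 2·(-2)^k − 3^k for some k ≥ 1.
Then g(k+1) = -2g(k) − 5·3^k = -2·(2·(-2)^k − 3^k) − 5·3^k = 2·(-2)^{k+1} + 2·3^k − 5·3^k = 2·(-2)^{k+1} − 3·3^k = 2·(-2)^{k+1} − 3^{k+1}.
So the formula holds for k+1, and by induction g(n) = 2·(-2)^n − 3^n for all n ≥ 1.

g(n) = 2·(-2)^n − 3^n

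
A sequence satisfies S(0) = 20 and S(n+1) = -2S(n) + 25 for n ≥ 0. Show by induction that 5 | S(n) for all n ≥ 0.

Base case: S(0) = 20 = 5·4, so 5 | S(0).
Assume 5 | S(k), so S(k) = 5t for some integer t.
Then S(k+1) = -2S(k) + 25 = -2·(5t) + 25 = 5(-2t + 5), so 5 | S(k+1).
This completes the inductive step, so 5 | S(n) for all n ≥ 0.

5 | S(n)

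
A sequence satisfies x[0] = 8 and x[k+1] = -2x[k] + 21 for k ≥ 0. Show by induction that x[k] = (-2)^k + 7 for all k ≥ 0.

Base case: x[0] = 8, and (-2)^0 + 7 = 1 + 7 = 8.
Assume x[r] = (-2)^r + 7 for some r ≥ 0.
Then x[r+1] = -2x[r] + 21 = -2·((-2)^r + 7) + 21 = -2·(-2)^r − 14 + 21 = (-2)^{r+1} + 7.
So the formula holds for r+1, and by induction x[k] = (-2)^k + 7 for all k ≥ 0.

x[k] = (-2)^k + 7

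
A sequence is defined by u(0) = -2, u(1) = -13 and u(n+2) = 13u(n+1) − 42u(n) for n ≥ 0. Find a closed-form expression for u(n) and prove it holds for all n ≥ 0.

Claim: u(n) = -6^n − 7^n.

Base cases: u(0) = -2 and -6^0 − 7^0 = -2; u(1) = -13 and -6^1 − 7^1 = -13.
Assume u(j) = -6^j − 7^j for all 0 ≤ j ≤ k, where k ≥ 1.
Then u(k+1) = 13u(k) − 42u(k−1) = 13·(-6^k − 7^k) − 42·(-6^{k−1} − 7^{k−1}) = -(13·6 − 42)6^{k−1} − (13·7 − 42)7^{k−1} = -36·6^{k−1} − 49·7^{k−1} = -6^{k+1} − 7^{k+1}.
Hence u(n) = -6^n − 7^n for every n ≥ 0, by strong induction.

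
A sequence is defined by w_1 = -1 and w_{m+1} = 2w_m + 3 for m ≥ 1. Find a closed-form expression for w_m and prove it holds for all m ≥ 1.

Claim: w_m = 2^m − 3.

Base case: w_1 = -1, and 2^1 − 3 = 2 − 3 = -1.
Assume w_k = 2^k − 3 for some k ≥ 1.
Then w_{k+1} = 2w_k + 3 = 2·(2^k − 3) + 3 = 2^{k+1} − 6 + 3 = 2^{k+1} − 3.
Hence w_m = 2^m − 3 for every m ≥ 1, by induction.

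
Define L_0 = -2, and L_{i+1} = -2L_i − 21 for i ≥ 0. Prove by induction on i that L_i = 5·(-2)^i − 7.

Base case: L_0 = -2, and 5·(-2)^0 − 7 = 5 − 7 = -2.
Assume L_j = 5·(-2)^j − 7 for some j ≥ 0.
Then L_{j+1} = -2L_j − 21 = -2·(5·(-2)^j − 7) − 21 = -10·(-2)^j + 14 − 21 = 5·(-2)^{j+1} − 7.
Hence L_i = 5·(-2)^i − 7 for every i ≥ 0, by induction.

L_i = 5·(-2)^i − 7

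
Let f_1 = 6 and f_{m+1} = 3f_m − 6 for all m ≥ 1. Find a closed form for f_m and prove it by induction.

Claim: f_m = 3^m + 3.

Base case: f_1 = 6, and 3^1 + 3 = 3 + 3 = 6.
Assume f_k = 3^k + 3 for some k ≥ 1.
Then f_{k+1} = 3f_k − 6 = 3·(3^k + 3) − 6 = 3^{k+1} + 9 − 6 = 3^{k+1} + 3.
By induction, f_m = 3^m + 3 for all m ≥ 1.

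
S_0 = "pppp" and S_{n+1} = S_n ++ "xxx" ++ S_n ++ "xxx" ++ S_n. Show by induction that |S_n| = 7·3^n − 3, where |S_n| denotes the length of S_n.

Base case: |S_0| = 4, and 7·3^0 − 3 = 4.
Assume |S_k| = 7·3^k − 3.
Then |S_{k+1}| = 3|S_k| + 6 = 3(7·3^k − 3) + 6 = 7·3^{k+1} − 9 + 6 = 7·3^{k+1} − 3.
Hence |S_n| = 7·3^n − 3 for every n ≥ 0, by induction.

|S_n| = 7·3^n − 3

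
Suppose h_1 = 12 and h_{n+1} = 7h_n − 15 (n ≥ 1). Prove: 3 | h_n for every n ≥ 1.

Base case: h_1 = 12 = 3·4, so 3 | h_1.
Assume 3 | h_k, so h_k = 3t for some integer t.
Then h_{k+1} = 7h_k − 15 = 7·(3t) − 15 = 3(7t − 5), so 3 | h_{k+1}.
So the property holds for k+1, and by induction 3 | h_n for all n ≥ 1.

3 | h_n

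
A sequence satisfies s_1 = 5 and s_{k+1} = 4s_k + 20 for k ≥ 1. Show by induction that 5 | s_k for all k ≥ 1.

Base case: s_1 = 5 = 5·1, so 5 | s_1.
Assume 5 | s_r, so s_r = 5t for some integer t.
Then s_{r+1} = 4s_r + 20 = 4·(5t) + 20 = 5(4t + 4), so 5 | s_{r+1}.
So the property holds for r+1, and by induction 5 | s_k for all k ≥ 1.

5 | s_k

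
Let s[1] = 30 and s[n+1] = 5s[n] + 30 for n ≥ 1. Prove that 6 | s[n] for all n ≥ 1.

Base case: s[1] = 30 = 6·5, so 6 | s[1].
Assume 6 | s[r], so s[r] = 6t for some integer t.
Then s[r+1] = 5s[r] + 30 = 5·(6t) + 30 = 6(5t + 5), so 6 | s[r+1].
This completes the inductive step, so 6 | s[n] for all n ≥ 1.

6 | s[n]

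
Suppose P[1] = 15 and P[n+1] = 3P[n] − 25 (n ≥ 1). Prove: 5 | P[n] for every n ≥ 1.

Base case: P[1] = 15 = 5·3, so 5 | P[1].
Assume 5 | P[r], so P[r] = 5t for some integer t.
Then P[r+1] = 3P[r] − 25 = 3·(5t) − 25 = 5(3t − 5), so 5 | P[r+1].
Hence 5 | P[n] for every n ≥ 1, by induction.

5 | P[n]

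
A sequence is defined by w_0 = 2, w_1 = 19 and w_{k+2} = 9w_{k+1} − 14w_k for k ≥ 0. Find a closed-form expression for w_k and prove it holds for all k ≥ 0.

Claim: w_k = 3·7^k − 2^k.

Base cases: w_0 = 2 and 3·7^0 − 2^0 = 2; w_1 = 19 and 3·7^1 − 2^1 = 19.
Assume w_j = 3·7^j − 2^j for all 0 ≤ j ≤ r, where r ≥ 1.
Then w_{r+1} = 9w_r − 14w_{r−1} = 9·(3·7^r − 2^r) − 14·(3·7^{r−1} − 2^{r−1}) = 3·(9·7 − 14)7^{r−1} − (9·2 − 14)2^{r−1} = 147·7^{r−1} − 4·2^{r−1} = 3·7^{r+1} − 2^{r+1}.
This completes the inductive step, so w_k = 3·7^k − 2^k for all k ≥ 0.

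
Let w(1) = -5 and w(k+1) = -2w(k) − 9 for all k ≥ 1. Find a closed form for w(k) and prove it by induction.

Claim: w(k) = (-2)^k − 3.

Base case: w(1) = -5, and (-2)^1 − 3 = -2 − 3 = -5.
Assume w(m) = (-2)^m − 3 for some m ≥ 1.
Then w(m+1) = -2w(m) − 9 = -2·((-2)^m − 3) − 9 = -2·(-2)^m + 6 − 9 = (-2)^{m+1} − 3.
By induction, w(k) = (-2)^k − 3 for all k ≥ 1.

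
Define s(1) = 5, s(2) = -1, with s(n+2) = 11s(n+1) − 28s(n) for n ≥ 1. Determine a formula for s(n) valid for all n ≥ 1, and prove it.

Claim: s(n) = 3·4^n − 7^n.

Base cases: s(1) = 5 and 3·4^1 − 7^1 = 5; s(2) = -1 and 3·4^2 − 7^2 = -1.
Assume s(i) = 3·4^i − 7^i for all 1 ≤ i ≤ j, where j ≥ 2.
Then s(j+1) = 11s(j) − 28s(j−1) = 11·(3·4^j − 7^j) − 28·(3·4^{j−1} − 7^{j−1}) = 3·(11·4 − 28)4^{j−1} − (11·7 − 28)7^{j−1} = 48·4^{j−1} − 49·7^{j−1} = 3·4^{j+1} − 7^{j+1}.
By strong induction, s(n) = 3·4^n − 7^n for all n ≥ 1.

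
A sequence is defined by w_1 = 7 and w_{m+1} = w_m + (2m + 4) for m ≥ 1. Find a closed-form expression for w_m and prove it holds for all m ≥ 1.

Claim: w_m = m^2 + 3m + 3.

Base case: w_1 = 7, and 1^2 + 3·1 + 3 = 7.
Assume w_r = r^2 + 3r + 3.
Then w_{r+1} = w_r + (2r + 4) = (r^2 + 3r + 3) + (2r + 4) = r^2 + 5r + 7,
and (r+1)^2 + 3·(r+1) + 3 = r^2 + 5r + 7.
Hence w_m = m^2 + 3m + 3 for every m ≥ 1, by induction.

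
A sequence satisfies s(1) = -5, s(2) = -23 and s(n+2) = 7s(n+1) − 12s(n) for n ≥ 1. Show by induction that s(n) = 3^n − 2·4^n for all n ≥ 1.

Base cases: s(1) = -5 and 3^1 − 2·4^1 = -5; s(2) = -23 and 3^2 − 2·4^2 = -23.
Assume s(j) = 3^j − 2·4^j for all 1 ≤ j ≤ k, where k ≥ 2.
Then s(k+1) = 7s(k) − 12s(k−1) = 7·(3^k − 2·4^k) − 12·(3^{k−1} − 2·4^{k−1}) = (7·3 − 12)3^{k−1} − 2·(7·4 − 12)4^{k−1} = 9·3^{k−1} − 32·4^{k−1} = 3^{k+1} − 2·4^{k+1}.
Hence s(n) = 3^n − 2·4^n for every n ≥ 1, by strong induction.

s(n) = 3^n − 2·4^n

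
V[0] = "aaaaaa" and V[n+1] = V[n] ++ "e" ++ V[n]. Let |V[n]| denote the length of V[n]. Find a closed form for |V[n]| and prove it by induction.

Claim: |V[n]| = 7·2^n − 1.

Base case: |V[0]| = 6, and 7·2^0 − 1 = 6.
Assume |V[m]| = 7·2^m − 1.
Then |V[m+1]| = |V[m]| + 1 + |V[m]| = 2|V[m]| + 1 = 2(7·2^m − 1) + 1 = 7·2^{m+1} − 2 + 1 = 7·2^{m+1} − 1.
By induction, |V[n]| = 7·2^n − 1 for all n ≥ 0.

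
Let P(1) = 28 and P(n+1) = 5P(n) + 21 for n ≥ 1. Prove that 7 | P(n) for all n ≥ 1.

Base case: P(1) = 28 = 7·4, so 7 | P(1).
Assume 7 | P(m), so P(m) = 7t for some integer t.
Then P(m+1) = 5P(m) + 21 = 5·(7t) + 21 = 7(5t + 3), so 7 | P(m+1).
By induction, 7 | P(n) for all n ≥ 1.

7 | P(n)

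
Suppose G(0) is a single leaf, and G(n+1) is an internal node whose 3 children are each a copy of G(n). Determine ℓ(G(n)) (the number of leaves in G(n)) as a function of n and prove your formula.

Claim: ℓ(G(n)) = 3^n.

Base case: ℓ(G(0)) = 1, and 3^0 = 1.
Assume ℓ(G(j)) = 3^j.
Then ℓ(G(j+1)) = 3·ℓ(G(j)) = 3·3^j = 3^{j+1}.
By induction, ℓ(G(n)) = 3^n for all n ≥ 0.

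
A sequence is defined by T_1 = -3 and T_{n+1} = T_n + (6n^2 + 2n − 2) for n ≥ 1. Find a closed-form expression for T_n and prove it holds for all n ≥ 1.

Claim: T_n = 2n^3 − 2n^2 − 2n − 1.

Base case: T_1 = -3, and 2·1^3 − 2·1^2 − 2·1 − 1 = -3.
Assume T_k = 2k^3 − 2k^2 − 2k − 1.
Then T_{k+1} = T_k + (6k^2 + 2k − 2) = (2k^3 − 2k^2 − 2k − 1) + (6k^2 + 2k − 2) = 2k^3 + 4k^2 − 3,
and 2·(k+1)^3 − 2·(k+1)^2 − 2·(k+1) − 1 = 2k^3 + 4k^2 − 3.
Hence T_n = 2n^3 − 2n^2 − 2n − 1 for every n ≥ 1, by induction.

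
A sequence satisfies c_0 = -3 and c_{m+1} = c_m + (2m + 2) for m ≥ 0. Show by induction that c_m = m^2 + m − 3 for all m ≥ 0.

Base case: c_0 = -3, and 0^2 + 0 − 3 = -3.
Assume c_k = k^2 + k − 3.
Then c_{k+1} = c_k + (2k + 2) = (k^2 + k − 3) + (2k + 2) = k^2 + 3k − 1,
and (k+1)^2 + (k+1) − 3 = k^2 + 3k − 1.
Hence c_m = m^2 + m − 3 for every m ≥ 0, by induction.

c_m = m^2 + m − 3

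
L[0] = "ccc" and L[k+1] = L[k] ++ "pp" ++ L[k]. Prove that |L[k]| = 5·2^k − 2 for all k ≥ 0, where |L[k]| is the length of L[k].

Base case: |L[0]| = 3, and 5·2^0 − 2 = 3.
Assume |L[r]| = 5·2^r − 2.
Then |L[r+1]| = |L[r]| + 2 + |L[r]| = 2|L[r]| + 2 = 2(5·2^r − 2) + 2 = 5·2^{r+1} − 4 + 2 = 5·2^{r+1} − 2.
This completes the inductive step, so |L[k]| = 5·2^k − 2 for all k ≥ 0.

|L[k]| = 5·2^k − 2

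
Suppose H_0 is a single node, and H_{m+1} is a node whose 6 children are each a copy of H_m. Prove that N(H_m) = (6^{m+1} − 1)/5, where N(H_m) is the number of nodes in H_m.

Base case: N(H_0) = 1, and (6^{0+1} − 1)/5 = 1.
Assume N(H_k) = (6^{k+1} − 1)/5.
Then N(H_{k+1}) = 1 + 6N(H_k) = 1 + 6·(6^{k+1} − 1)/5 = 1 + (6^{k+2} − 6)/5 = (5 + 6^{k+2} − 6)/5 = (6^{k+2} − 1)/5.
This completes the inductive step, so N(H_m) = (6^{m+1} − 1)/5 for all m ≥ 0.

N(H_m) = (6^{m+1} − 1)/5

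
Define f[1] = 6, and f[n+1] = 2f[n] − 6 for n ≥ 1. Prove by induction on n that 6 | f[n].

Base case: f[1] = 6 = 6·1, so 6 | f[1].
Assume 6 | f[j], so f[j] = 6t for some integer t.
Then f[j+1] = 2f[j] − 6 = 2·(6t) − 6 = 6(2t − 1), so 6 | f[j+1].
So the property holds for j+1, and by induction 6 | f[n] for all n ≥ 1.

6 | f[n]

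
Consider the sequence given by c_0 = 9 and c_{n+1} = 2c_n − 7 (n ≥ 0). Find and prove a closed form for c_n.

Claim: c_n = 2^{n+1} + 7.

Base case: c_0 = 9, and 2^{0+1} + 7 = 2 + 7 = 9.
Assume c_k = 2^{k+1} + 7 for some k ≥ 0.
Then c_{k+1} = 2c_k − 7 = 2·(2^{k+1} + 7) − 7 = 2^{k+2} + 14 − 7 = 2^{k+2} + 7.
This completes the inductive step, so c_n = 2^{n+1} + 7 for all n ≥ 0.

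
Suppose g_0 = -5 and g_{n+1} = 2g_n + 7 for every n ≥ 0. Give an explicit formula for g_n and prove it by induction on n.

Claim: g_n = 2^{n+1} − 7.

Base case: g_0 = -5, and 2^{0+1} − 7 = 2 − 7 = -5.
Assume g_r = 2^{r+1} − 7 for some r ≥ 0.
Then g_{r+1} = 2g_r + 7 = 2·(2^{r+1} − 7) + 7 = 2^{r+2} − 14 + 7 = 2^{r+2} − 7.
Hence g_n = 2^{n+1} − 7 for every n ≥ 0, by induction.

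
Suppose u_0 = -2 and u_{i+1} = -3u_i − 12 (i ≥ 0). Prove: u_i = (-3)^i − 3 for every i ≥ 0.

Base case: u_0 = -2, and (-3)^0 − 3 = 1 − 3 = -2.
Assume u_j = (-3)^j − 3 for some j ≥ 0.
Then u_{j+1} = -3u_j − 12 = -3·((-3)^j − 3) − 12 = -3·(-3)^j + 9 − 12 = (-3)^{j+1} − 3.
So the formula holds for j+1, and by induction u_i = (-3)^i − 3 for all i ≥ 0.

u_i = (-3)^i − 3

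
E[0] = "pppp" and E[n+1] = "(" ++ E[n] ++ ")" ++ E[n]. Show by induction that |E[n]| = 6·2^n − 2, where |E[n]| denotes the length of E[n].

Base case: |E[0]| = 4, and 6·2^0 − 2 = 4.
Assume |E[r]| = 6·2^r − 2.
Then |E[r+1]| = 1 + |E[r]| + 1 + |E[r]| = 2|E[r]| + 2 = 2(6·2^r − 2) + 2 = 6·2^{r+1} − 4 + 2 = 6·2^{r+1} − 2.
By induction, |E[n]| = 6·2^n − 2 for all n ≥ 0.

|E[n]| = 6·2^n − 2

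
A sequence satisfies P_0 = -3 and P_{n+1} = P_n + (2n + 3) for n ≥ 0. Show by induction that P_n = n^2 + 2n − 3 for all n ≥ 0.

Base case: P_0 = -3, and 0^2 + 2·0 − 3 = -3.
Assume P_j = j^2 + 2j − 3.
Then P_{j+1} = P_j + (2j + 3) = (j^2 + 2j − 3) + (2j + 3) = j^2 + 4j,
and (j+1)^2 + 2·(j+1) − 3 = j^2 + 4j.
Hence P_n = n^2 + 2n − 3 for every n ≥ 0, by induction.

P_n = n^2 + 2n − 3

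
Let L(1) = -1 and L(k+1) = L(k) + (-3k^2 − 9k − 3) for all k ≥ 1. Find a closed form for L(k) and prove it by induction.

Claim: L(k) = -k^3 − 3k^2 + k + 2.

Base case: L(1) = -1, and -1^3 − 3·1^2 + 1 + 2 = -1.
Assume L(m) = -m^3 − 3m^2 + m + 2.
Then L(m+1) = L(m) + (-3m^2 − 9m − 3) = (-m^3 − 3m^2 + m + 2) + (-3m^2 − 9m − 3) = -m^3 − 6m^2 − 8m − 1,
and -(m+1)^3 − 3·(m+1)^2 + (m+1) + 2 = -m^3 − 6m^2 − 8m − 1.
Hence L(k) = -k^3 − 3k^2 + k + 2 for every k ≥ 1, by induction.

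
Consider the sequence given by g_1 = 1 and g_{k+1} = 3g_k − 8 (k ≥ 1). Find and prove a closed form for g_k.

Claim: g_k = -3^k + 4.

Base case: g_1 = 1, and -3^1 + 4 = -3 + 4 = 1.
Assume g_m = -3^m + 4 for some m ≥ 1.
Then g_{m+1} = 3g_m − 8 = 3·(-3^m + 4) − 8 = -3^{m+1} + 12 − 8 = -3^{m+1} + 4.
This completes the inductive step, so g_k = -3^k + 4 for all k ≥ 1.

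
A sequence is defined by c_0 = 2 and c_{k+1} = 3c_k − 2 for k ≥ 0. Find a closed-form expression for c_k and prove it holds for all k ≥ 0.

Claim: c_k = 3^k + 1.

Base case: c_0 = 2, and 3^0 + 1 = 1 + 1 = 2.
Assume c_j = 3^j + 1 for some j ≥ 0.
Then c_{j+1} = 3c_j − 2 = 3·(3^j + 1) − 2 = 3^{j+1} + 3 − 2 = 3^{j+1} + 1.
Hence c_k = 3^k + 1 for every k ≥ 0, by induction.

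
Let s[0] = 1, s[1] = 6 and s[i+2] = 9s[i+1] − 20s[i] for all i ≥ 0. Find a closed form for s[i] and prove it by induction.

Claim: s[i] = -4^i + 2·5^i.

Base cases: s[0] = 1 and -4^0 + 2·5^0 = 1; s[1] = 6 and -4^1 + 2·5^1 = 6.
Assume s[j] = -4^j + 2·5^j for all 0 ≤ j ≤ r, where r ≥ 1.
Then s[r+1] = 9s[r] − 20s[r−1] = 9·(-4^r + 2·5^r) − 20·(-4^{r−1} + 2·5^{r−1}) = -(9·4 − 20)4^{r−1} + 2·(9·5 − 20)5^{r−1} = -16·4^{r−1} + 50·5^{r−1} = -4^{r+1} + 2·5^{r+1}.
By strong induction, s[i] = -4^i + 2·5^i for all i ≥ 0.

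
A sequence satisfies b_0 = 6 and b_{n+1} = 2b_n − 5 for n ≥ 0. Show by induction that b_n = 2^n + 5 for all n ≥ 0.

Base case: b_0 = 6, and 2^0 + 5 = 1 + 5 = 6.
Assume b_m = 2^m + 5 for some m ≥ 0.
Then b_{m+1} = 2b_m − 5 = 2·(2^m + 5) − 5 = 2^{m+1} + 10 − 5 = 2^{m+1} + 5.
By induction, b_n = 2^n + 5 for all n ≥ 0.

b_n = 2^n + 5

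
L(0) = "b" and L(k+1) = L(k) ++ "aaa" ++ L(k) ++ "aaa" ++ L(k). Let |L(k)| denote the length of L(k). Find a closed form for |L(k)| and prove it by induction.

Claim: |L(k)| = 4·3^k − 3.

Base case: |L(0)| = 1, and 4·3^0 − 3 = 1.
Assume |L(m)| = 4·3^m − 3.
Then |L(m+1)| = 3|L(m)| + 6 = 3(4·3^m − 3) + 6 = 4·3^{m+1} − 9 + 6 = 4·3^{m+1} − 3.
By induction, |L(k)| = 4·3^k − 3 for all k ≥ 0.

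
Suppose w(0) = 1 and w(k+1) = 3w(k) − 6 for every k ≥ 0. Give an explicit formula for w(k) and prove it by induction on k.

Claim: w(k) = -2·3^k + 3.

Base case: w(0) = 1, and -2·3^0 + 3 = -2 + 3 = 1.
Assume w(r) = -2·3^r + 3 for some r ≥ 0.
Then w(r+1) = 3w(r) − 6 = 3·(-2·3^r + 3) − 6 = -6·3^r + 9 − 6 = -2·3^{r+1} + 3.
Hence w(k) = -2·3^k + 3 for every k ≥ 0, by induction.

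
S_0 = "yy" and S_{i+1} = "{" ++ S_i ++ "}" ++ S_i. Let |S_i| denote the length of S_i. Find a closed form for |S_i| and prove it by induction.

Claim: |S_i| = 2^{i+2} − 2.

Base case: |S_0| = 2, and 2^{0+2} − 2 = 2.
Assume |S_j| = 2^{j+2} − 2.
Then |S_{j+1}| = 1 + |S_j| + 1 + |S_j| = 2|S_j| + 2 = 2(2^{j+2} − 2) + 2 = 2^{j+3} − 4 + 2 = 2^{j+3} − 2.
This completes the inductive step, so |S_i| = 2^{i+2} − 2 for all i ≥ 0.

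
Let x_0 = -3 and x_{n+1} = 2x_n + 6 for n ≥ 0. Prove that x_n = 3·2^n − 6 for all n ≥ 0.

Base case: x_0 = -3, and 3·2^0 − 6 = 3 − 6 = -3.
Assume x_j = 3·2^j − 6 for some j ≥ 0.
Then x_{j+1} = 2x_j + 6 = 2·(3·2^j − 6) + 6 = 6·2^j − 12 + 6 = 3·2^{j+1} − 6.
So the formula holds for j+1, and by induction x_n = 3·2^n − 6 for all n ≥ 0.

x_n = 3·2^n − 6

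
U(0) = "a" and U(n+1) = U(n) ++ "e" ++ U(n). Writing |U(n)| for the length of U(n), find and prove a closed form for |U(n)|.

Claim: |U(n)| = 2^{n+1} − 1.

Base case: |U(0)| = 1, and 2^{0+1} − 1 = 1.
Assume |U(m)| = 2^{m+1} − 1.
Then |U(m+1)| = |U(m)| + 1 + |U(m)| = 2|U(m)| + 1 = 2(2^{m+1} − 1) + 1 = 2^{m+2} − 2 + 1 = 2^{m+2} − 1.
This completes the inductive step, so |U(n)| = 2^{n+1} − 1 for all n ≥ 0.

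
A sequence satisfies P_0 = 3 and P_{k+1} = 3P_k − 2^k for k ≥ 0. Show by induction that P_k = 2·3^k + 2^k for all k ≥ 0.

Base case: P_0 = 3, and 2·3^0 + 2^0 = 2 + 1 = 3.
Assume P_m = 2·3^m + 2^m for some m ≥ 0.
Then P_{m+1} = 3P_m − 2^m = 3·(2·3^m + 2^m) − 2^m = 2·3^{m+1} + 3·2^m − 2^m = 2·3^{m+1} + 2·2^m = 2·3^{m+1} + 2^{m+1}.
This completes the inductive step, so P_k = 2·3^k + 2^k for all k ≥ 0.

P_k = 2·3^k + 2^k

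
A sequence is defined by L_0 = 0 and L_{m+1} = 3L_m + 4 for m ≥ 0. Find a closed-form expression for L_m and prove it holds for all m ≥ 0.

Claim: L_m = 2·3^m − 2.

Base case: L_0 = 0, and 2·3^0 − 2 = 2 − 2 = 0.
Assume L_k = 2·3^k − 2 for some k ≥ 0.
Then L_{k+1} = 3L_k + 4 = 3·(2·3^k − 2) + 4 = 6·3^k − 6 + 4 = 2·3^{k+1} − 2.
Hence L_m = 2·3^m − 2 for every m ≥ 0, by induction.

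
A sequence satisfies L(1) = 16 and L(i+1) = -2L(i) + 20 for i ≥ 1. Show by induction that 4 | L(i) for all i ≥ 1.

Base case: L(1) = 16 = 4·4, so 4 | L(1).
Assume 4 | L(j), so L(j) = 4t for some integer t.
Then L(j+1) = -2L(j) + 20 = -2·(4t) + 20 = 4(-2t + 5), so 4 | L(j+1).
This completes the inductive step, so 4 | L(i) for all i ≥ 1.

4 | L(i)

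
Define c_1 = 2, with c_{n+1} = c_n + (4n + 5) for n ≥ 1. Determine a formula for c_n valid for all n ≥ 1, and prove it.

Claim: c_n = 2n^2 + 3n − 3.

Base case: c_1 = 2, and 2·1^2 + 3·1 − 3 = 2.
Assume c_j = 2j^2 + 3j − 3.
Then c_{j+1} = c_j + (4j + 5) = (2j^2 + 3j − 3) + (4j + 5) = 2j^2 + 7j + 2,
and 2·(j+1)^2 + 3·(j+1) − 3 = 2j^2 + 7j + 2.
This completes the inductive step, so c_n = 2n^2 + 3n − 3 for all n ≥ 1.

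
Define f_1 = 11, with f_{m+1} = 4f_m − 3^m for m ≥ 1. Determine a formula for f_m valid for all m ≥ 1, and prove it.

Claim: f_m = 2·4^m + 3^m.

Base case: f_1 = 11, and 2·4^1 + 3^1 = 8 + 3 = 11.
Assume f_k = 2·4^k + 3^k for some k ≥ 1.
Then f_{k+1} = 4f_k − 3^k = 4·(2·4^k + 3^k) − 3^k = 2·4^{k+1} + 4·3^k − 3^k = 2·4^{k+1} + 3·3^k = 2·4^{k+1} + 3^{k+1}.
By induction, f_m = 2·4^m + 3^m for all m ≥ 1.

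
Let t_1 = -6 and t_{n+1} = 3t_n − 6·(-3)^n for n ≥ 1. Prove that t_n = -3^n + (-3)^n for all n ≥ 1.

Base case: t_1 = -6, and -3^1 + (-3)^1 = -3 − 3 = -6.
Assume t_j = -3^j + (-3)^j for some j ≥ 1.
Then t_{j+1} = 3t_j − 6·(-3)^j = 3·(-3^j + (-3)^j) − 6·(-3)^j = -3^{j+1} + 3·(-3)^j − 6·(-3)^j = -3^{j+1} − 3·(-3)^j = -3^{j+1} + (-3)^{j+1}.
So the formula holds for j+1, and by induction t_n = -3^n + (-3)^n for all n ≥ 1.

t_n = -3^n + (-3)^n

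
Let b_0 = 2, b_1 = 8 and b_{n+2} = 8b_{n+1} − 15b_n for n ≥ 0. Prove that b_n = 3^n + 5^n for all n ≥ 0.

Base cases: b_0 = 2 and 3^0 + 5^0 = 2; b_1 = 8 and 3^1 + 5^1 = 8.
Assume b_j = 3^j + 5^j for all 0 ≤ j ≤ r, where r ≥ 1.
Then b_{r+1} = 8b_r − 15b_{r−1} = 8·(3^r + 5^r) − 15·(3^{r−1} + 5^{r−1}) = (8·3 − 15)3^{r−1} + (8·5 − 15)5^{r−1} = 9·3^{r−1} + 25·5^{r−1} = 3^{r+1} + 5^{r+1}.
So the formula holds for r+1, and by strong induction b_n = 3^n + 5^n for all n ≥ 0.

b_n = 3^n + 5^n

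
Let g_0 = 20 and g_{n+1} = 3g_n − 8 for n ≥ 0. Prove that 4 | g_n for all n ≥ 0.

Base case: g_0 = 20 = 4·5, so 4 | g_0.
Assume 4 | g_k, so g_k = 4t for some integer t.
Then g_{k+1} = 3g_k − 8 = 3·(4t) − 8 = 4(3t − 2), so 4 | g_{k+1}.
By induction, 4 | g_n for all n ≥ 0.

4 | g_n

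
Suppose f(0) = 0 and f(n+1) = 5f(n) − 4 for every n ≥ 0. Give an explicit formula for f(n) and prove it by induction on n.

Claim: f(n) = -5^n + 1.

Base case: f(0) = 0, and -5^0 + 1 = -1 + 1 = 0.
Assume f(r) = -5^r + 1 for some r ≥ 0.
Then f(r+1) = 5f(r) − 4 = 5·(-5^r + 1) − 4 = -5^{r+1} + 5 − 4 = -5^{r+1} + 1.
This completes the inductive step, so f(n) = -5^n + 1 for all n ≥ 0.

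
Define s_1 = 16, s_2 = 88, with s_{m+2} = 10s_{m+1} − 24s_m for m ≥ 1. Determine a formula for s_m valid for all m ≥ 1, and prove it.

Claim: s_m = 4^m + 2·6^m.

Base cases: s_1 = 16 and 4^1 + 2·6^1 = 16; s_2 = 88 and 4^2 + 2·6^2 = 88.
Assume s_j = 4^j + 2·6^j for all 1 ≤ j ≤ r, where r ≥ 2.
Then s_{r+1} = 10s_r − 24s_{r−1} = 10·(4^r + 2·6^r) − 24·(4^{r−1} + 2·6^{r−1}) = (10·4 − 24)4^{r−1} + 2·(10·6 − 24)6^{r−1} = 16·4^{r−1} + 72·6^{r−1} = 4^{r+1} + 2·6^{r+1}.
This completes the inductive step, so s_m = 4^m + 2·6^m for all m ≥ 1.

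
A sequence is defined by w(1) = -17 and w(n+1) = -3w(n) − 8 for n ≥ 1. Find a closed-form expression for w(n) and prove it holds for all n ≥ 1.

Claim: w(n) = 5·(-3)^n − 2.

Base case: w(1) = -17, and 5·(-3)^1 − 2 = -15 − 2 = -17.
Assume w(k) = 5·(-3)^k − 2 for some k ≥ 1.
Then w(k+1) = -3w(k) − 8 = -3·(5·(-3)^k − 2) − 8 = -15·(-3)^k + 6 − 8 = 5·(-3)^{k+1} − 2.
So the formula holds for k+1, and by induction w(n) = 5·(-3)^n − 2 for all n ≥ 1.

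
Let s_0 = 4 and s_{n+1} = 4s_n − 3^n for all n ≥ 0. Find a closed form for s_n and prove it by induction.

Claim: s_n = 3·4^n + 3^n.

Base case: s_0 = 4, and 3·4^0 + 3^0 = 3 + 1 = 4.
Assume s_j = 3·4^j + 3^j for some j ≥ 0.
Then s_{j+1} = 4s_j − 3^j = 4·(3·4^j + 3^j) − 3^j = 3·4^{j+1} + 4·3^j − 3^j = 3·4^{j+1} + 3·3^j = 3·4^{j+1} + 3^{j+1}.
Hence s_n = 3·4^n + 3^n for every n ≥ 0, by induction.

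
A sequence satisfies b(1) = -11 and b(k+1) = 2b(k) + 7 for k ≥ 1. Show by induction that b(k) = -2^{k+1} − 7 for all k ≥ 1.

Base case: b(1) = -11, and -2^{1+1} − 7 = -4 − 7 = -11.
Assume b(r) = -2^{r+1} − 7 for some r ≥ 1.
Then b(r+1) = 2b(r) + 7 = 2·(-2^{r+1} − 7) + 7 = -2^{r+2} − 14 + 7 = -2^{r+2} − 7.
So the formula holds for r+1, and by induction b(k) = -2^{k+1} − 7 for all k ≥ 1.

b(k) = -2^{k+1} − 7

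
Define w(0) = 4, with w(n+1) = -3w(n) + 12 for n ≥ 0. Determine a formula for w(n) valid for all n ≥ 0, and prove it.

Claim: w(n) = (-3)^n + 3.

Base case: w(0) = 4, and (-3)^0 + 3 = 1 + 3 = 4.
Assume w(k) = (-3)^k + 3 for some k ≥ 0.
Then w(k+1) = -3w(k) + 12 = -3·((-3)^k + 3) + 12 = -3·(-3)^k − 9 + 12 = (-3)^{k+1} + 3.
Hence w(n) = (-3)^n + 3 for every n ≥ 0, by induction.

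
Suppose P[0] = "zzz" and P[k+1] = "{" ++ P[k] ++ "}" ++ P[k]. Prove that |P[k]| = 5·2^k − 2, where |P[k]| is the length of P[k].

Base case: |P[0]| = 3, and 5·2^0 − 2 = 3.
Assume |P[m]| = 5·2^m − 2.
Then |P[m+1]| = 1 + |P[m]| + 1 + |P[m]| = 2|P[m]| + 2 = 2(5·2^m − 2) + 2 = 5·2^{m+1} − 4 + 2 = 5·2^{m+1} − 2.
This completes the inductive step, so |P[k]| = 5·2^k − 2 for all k ≥ 0.

|P[k]| = 5·2^k − 2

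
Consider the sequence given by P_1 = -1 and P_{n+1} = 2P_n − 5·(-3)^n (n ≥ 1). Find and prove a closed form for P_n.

Claim: P_n = 2^n + (-3)^n.

Base case: P_1 = -1, and 2^1 + (-3)^1 = 2 − 3 = -1.
Assume P_m = 2^m + (-3)^m for some m ≥ 1.
Then P_{m+1} = 2P_m − 5·(-3)^m = 2·(2^m + (-3)^m) − 5·(-3)^m = 2^{m+1} + 2·(-3)^m − 5·(-3)^m = 2^{m+1} − 3·(-3)^m = 2^{m+1} + (-3)^{m+1}.
So the formula holds for m+1, and by induction P_n = 2^n + (-3)^n for all n ≥ 1.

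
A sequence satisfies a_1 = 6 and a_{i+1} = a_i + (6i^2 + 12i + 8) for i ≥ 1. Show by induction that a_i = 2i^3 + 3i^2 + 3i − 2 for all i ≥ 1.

Base case: a_1 = 6, and 2·1^3 + 3·1^2 + 3·1 − 2 = 6.
Assume a_m = 2m^3 + 3m^2 + 3m − 2.
Then a_{m+1} = a_m + (6m^2 + 12m + 8) = (2m^3 + 3m^2 + 3m − 2) + (6m^2 + 12m + 8) = 2m^3 + 9m^2 + 15m + 6,
and 2·(m+1)^3 + 3·(m+1)^2 + 3·(m+1) − 2 = 2m^3 + 9m^2 + 15m + 6.
By induction, a_i = 2i^3 + 3i^2 + 3i − 2 for all i ≥ 1.

a_i = 2i^3 + 3i^2 + 3i − 2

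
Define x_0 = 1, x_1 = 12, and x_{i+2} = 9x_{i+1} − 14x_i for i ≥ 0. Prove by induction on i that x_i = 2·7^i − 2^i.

Base cases: x_0 = 1 and 2·7^0 − 2^0 = 1; x_1 = 12 and 2·7^1 − 2^1 = 12.
Assume x_t = 2·7^t − 2^t for all 0 ≤ t ≤ j, where j ≥ 1.
Then x_{j+1} = 9x_j − 14x_{j−1} = 9·(2·7^j − 2^j) − 14·(2·7^{j−1} − 2^{j−1}) = 2·(9·7 − 14)7^{j−1} − (9·2 − 14)2^{j−1} = 98·7^{j−1} − 4·2^{j−1} = 2·7^{j+1} − 2^{j+1}.
This completes the inductive step, so x_i = 2·7^i − 2^i for all i ≥ 0.

x_i = 2·7^i − 2^i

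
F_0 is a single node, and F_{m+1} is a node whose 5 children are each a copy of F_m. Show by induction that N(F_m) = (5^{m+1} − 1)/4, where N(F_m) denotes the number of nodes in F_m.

Base case: N(F_0) = 1, and (5^{0+1} − 1)/4 = 1.
Assume N(F_r) = (5^{r+1} − 1)/4.
Then N(F_{r+1}) = 1 + 5N(F_r) = 1 + 5·(5^{r+1} − 1)/4 = 1 + (5^{r+2} − 5)/4 = (4 + 5^{r+2} − 5)/4 = (5^{r+2} − 1)/4.
By induction, N(F_m) = (5^{m+1} − 1)/4 for all m ≥ 0.

N(F_m) = (5^{m+1} − 1)/4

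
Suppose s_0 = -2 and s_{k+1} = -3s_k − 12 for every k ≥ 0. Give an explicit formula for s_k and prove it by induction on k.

Claim: s_k = (-3)^k − 3.

Base case: s_0 = -2, and (-3)^0 − 3 = 1 − 3 = -2.
Assume s_m = (-3)^m − 3 for some m ≥ 0.
Then s_{m+1} = -3s_m − 12 = -3·((-3)^m − 3) − 12 = -3·(-3)^m + 9 − 12 = (-3)^{m+1} − 3.
This completes the inductive step, so s_k = (-3)^k − 3 for all k ≥ 0.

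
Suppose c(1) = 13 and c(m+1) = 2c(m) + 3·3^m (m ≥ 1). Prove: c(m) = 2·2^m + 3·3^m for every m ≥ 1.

Base case: c(1) = 13, and 2·2^1 + 3·3^1 = 4 + 9 = 13.
Assume c(k) = 2·2^k + 3·3^k for some k ≥ 1.
Then c(k+1) = 2c(k) + 3·3^k = 2·(2·2^k + 3·3^k) + 3·3^k = 2·2^{k+1} + 6·3^k + 3·3^k = 2·2^{k+1} + 9·3^k = 2·2^{k+1} + 3·3^{k+1}.
This completes the inductive step, so c(m) = 2·2^m + 3·3^m for all m ≥ 1.

c(m) = 2·2^m + 3·3^m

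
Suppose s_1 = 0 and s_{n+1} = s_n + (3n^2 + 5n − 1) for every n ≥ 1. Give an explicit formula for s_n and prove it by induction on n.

Claim: s_n = n^3 + n^2 − 3n + 1.

Base case: s_1 = 0, and 1^3 + 1^2 − 3·1 + 1 = 0.
Assume s_m = m^3 + m^2 − 3m + 1.
Then s_{m+1} = s_m + (3m^2 + 5m − 1) = (m^3 + m^2 − 3m + 1) + (3m^2 + 5m − 1) = m^3 + 4m^2 + 2m,
and (m+1)^3 + (m+1)^2 − 3·(m+1) + 1 = m^3 + 4m^2 + 2m.
Hence s_n = n^3 + n^2 − 3n + 1 for every n ≥ 1, by induction.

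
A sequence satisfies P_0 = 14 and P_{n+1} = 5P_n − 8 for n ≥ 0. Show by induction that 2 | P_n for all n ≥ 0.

Base case: P_0 = 14 = 2·7, so 2 | P_0.
Assume 2 | P_k, so P_k = 2t for some integer t.
Then P_{k+1} = 5P_k − 8 = 5·(2t) − 8 = 2(5t − 4), so 2 | P_{k+1}.
By induction, 2 | P_n for all n ≥ 0.

2 | P_n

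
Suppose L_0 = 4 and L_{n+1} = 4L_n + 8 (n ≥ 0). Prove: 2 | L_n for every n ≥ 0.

Base case: L_0 = 4 = 2·2, so 2 | L_0.
Assume 2 | L_j, so L_j = 2t for some integer t.
Then L_{j+1} = 4L_j + 8 = 4·(2t) + 8 = 2(4t + 4), so 2 | L_{j+1}.
Hence 2 | L_n for every n ≥ 0, by induction.

2 | L_n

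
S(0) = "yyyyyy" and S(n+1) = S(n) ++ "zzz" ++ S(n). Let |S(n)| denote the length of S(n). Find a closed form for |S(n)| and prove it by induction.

Claim: |S(n)| = 9·2^n − 3.

Base case: |S(0)| = 6, and 9·2^0 − 3 = 6.
Assume |S(k)| = 9·2^k − 3.
Then |S(k+1)| = |S(k)| + 3 + |S(k)| = 2|S(k)| + 3 = 2(9·2^k − 3) + 3 = 9·2^{k+1} − 6 + 3 = 9·2^{k+1} − 3.
So the formula holds for k+1, and by induction |S(n)| = 9·2^n − 3 for all n ≥ 0.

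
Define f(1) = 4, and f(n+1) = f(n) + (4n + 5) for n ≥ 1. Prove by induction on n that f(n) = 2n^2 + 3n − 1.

Base case: f(1) = 4, and 2·1^2 + 3·1 − 1 = 4.
Assume f(j) = 2j^2 + 3j − 1.
Then f(j+1) = f(j) + (4j + 5) = (2j^2 + 3j − 1) + (4j + 5) = 2j^2 + 7j + 4,
and 2·(j+1)^2 + 3·(j+1) − 1 = 2j^2 + 7j + 4.
Hence f(n) = 2n^2 + 3n − 1 for every n ≥ 1, by induction.

f(n) = 2n^2 + 3n − 1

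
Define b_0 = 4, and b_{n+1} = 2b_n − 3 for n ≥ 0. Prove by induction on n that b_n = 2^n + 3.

Base case: b_0 = 4, and 2^0 + 3 = 1 + 3 = 4.
Assume b_j = 2^j + 3 for some j ≥ 0.
Then b_{j+1} = 2b_j − 3 = 2·(2^j + 3) − 3 = 2^{j+1} + 6 − 3 = 2^{j+1} + 3.
Hence b_n = 2^n + 3 for every n ≥ 0, by induction.

b_n = 2^n + 3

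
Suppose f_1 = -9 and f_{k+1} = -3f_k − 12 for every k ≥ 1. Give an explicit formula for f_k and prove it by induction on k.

Claim: f_k = 2·(-3)^k − 3.

Base case: f_1 = -9, and 2·(-3)^1 − 3 = -6 − 3 = -9.
Assume f_j = 2·(-3)^j − 3 for some j ≥ 1.
Then f_{j+1} = -3f_j − 12 = -3·(2·(-3)^j − 3) − 12 = -6·(-3)^j + 9 − 12 = 2·(-3)^{j+1} − 3.
By induction, f_k = 2·(-3)^k − 3 for all k ≥ 1.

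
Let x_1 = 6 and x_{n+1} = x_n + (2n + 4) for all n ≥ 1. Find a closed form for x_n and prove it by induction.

Claim: x_n = n^2 + 3n + 2.

Base case: x_1 = 6, and 1^2 + 3·1 + 2 = 6.
Assume x_r = r^2 + 3r + 2.
Then x_{r+1} = x_r + (2r + 4) = (r^2 + 3r + 2) + (2r + 4) = r^2 + 5r + 6,
and (r+1)^2 + 3·(r+1) + 2 = r^2 + 5r + 6.
By induction, x_n = n^2 + 3n + 2 for all n ≥ 1.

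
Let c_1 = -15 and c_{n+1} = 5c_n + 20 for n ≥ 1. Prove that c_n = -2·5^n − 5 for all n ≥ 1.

Base case: c_1 = -15, and -2·5^1 − 5 = -10 − 5 = -15.
Assume c_m = -2·5^m − 5 for some m ≥ 1.
Then c_{m+1} = 5c_m + 20 = 5·(-2·5^m − 5) + 20 = -10·5^m − 25 + 20 = -2·5^{m+1} − 5.
So the formula holds for m+1, and by induction c_n = -2·5^n − 5 for all n ≥ 1.

c_n = -2·5^n − 5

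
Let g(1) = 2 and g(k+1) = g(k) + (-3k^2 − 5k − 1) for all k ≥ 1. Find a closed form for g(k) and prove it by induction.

Claim: g(k) = -k^3 − k^2 + k + 3.

Base case: g(1) = 2, and -1^3 − 1^2 + 1 + 3 = 2.
Assume g(m) = -m^3 − m^2 + m + 3.
Then g(m+1) = g(m) + (-3m^2 − 5m − 1) = (-m^3 − m^2 + m + 3) + (-3m^2 − 5m − 1) = -m^3 − 4m^2 − 4m + 2,
and -(m+1)^3 − (m+1)^2 + (m+1) + 3 = -m^3 − 4m^2 − 4m + 2.
Hence g(k) = -k^3 − k^2 + k + 3 for every k ≥ 1, by induction.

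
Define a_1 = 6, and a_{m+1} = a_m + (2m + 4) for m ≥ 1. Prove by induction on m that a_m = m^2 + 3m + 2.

Base case: a_1 = 6, and 1^2 + 3·1 + 2 = 6.
Assume a_k = k^2 + 3k + 2.
Then a_{k+1} = a_k + (2k + 4) = (k^2 + 3k + 2) + (2k + 4) = k^2 + 5k + 6,
and (k+1)^2 + 3·(k+1) + 2 = k^2 + 5k + 6.
By induction, a_m = m^2 + 3m + 2 for all m ≥ 1.

a_m = m^2 + 3m + 2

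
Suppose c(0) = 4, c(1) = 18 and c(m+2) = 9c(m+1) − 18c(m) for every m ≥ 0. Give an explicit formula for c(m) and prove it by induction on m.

Claim: c(m) = 2·6^m + 2·3^m.

Base cases: c(0) = 4 and 2·6^0 + 2·3^0 = 4; c(1) = 18 and 2·6^1 + 2·3^1 = 18.
Assume c(j) = 2·6^j + 2·3^j for all 0 ≤ j ≤ k, where k ≥ 1.
Then c(k+1) = 9c(k) − 18c(k−1) = 9·(2·6^k + 2·3^k) − 18·(2·6^{k−1} + 2·3^{k−1}) = 2·(9·6 − 18)6^{k−1} + 2·(9·3 − 18)3^{k−1} = 72·6^{k−1} + 18·3^{k−1} = 2·6^{k+1} + 2·3^{k+1}.
This completes the inductive step, so c(m) = 2·6^m + 2·3^m for all m ≥ 0.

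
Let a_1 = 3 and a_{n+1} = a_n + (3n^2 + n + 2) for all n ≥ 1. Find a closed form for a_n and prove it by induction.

Claim: a_n = n^3 − n^2 + 2n + 1.

Base case: a_1 = 3, and 1^3 − 1^2 + 2·1 + 1 = 3.
Assume a_j = j^3 − j^2 + 2j + 1.
Then a_{j+1} = a_j + (3j^2 + j + 2) = (j^3 − j^2 + 2j + 1) + (3j^2 + j + 2) = j^3 + 2j^2 + 3j + 3,
and (j+1)^3 − (j+1)^2 + 2·(j+1) + 1 = j^3 + 2j^2 + 3j + 3.
This completes the inductive step, so a_n = n^3 − n^2 + 2n + 1 for all n ≥ 1.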